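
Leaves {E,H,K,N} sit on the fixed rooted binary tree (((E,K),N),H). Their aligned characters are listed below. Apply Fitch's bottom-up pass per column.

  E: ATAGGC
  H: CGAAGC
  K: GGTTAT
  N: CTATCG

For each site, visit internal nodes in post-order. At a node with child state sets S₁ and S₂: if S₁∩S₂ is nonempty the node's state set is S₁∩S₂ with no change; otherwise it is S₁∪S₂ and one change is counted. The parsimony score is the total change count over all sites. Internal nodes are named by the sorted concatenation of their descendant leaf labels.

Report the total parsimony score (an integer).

11

EK@0: {A} ∪ {G} = {A,G} (union, +1)
EKN@0: {A,G} ∪ {C} = {A,C,G} (union, +1)
EHKN@0: {A,C,G} ∩ {C} = {C} (intersection, +0)
EK@1: {T} ∪ {G} = {G,T} (union, +1)
EKN@1: {G,T} ∩ {T} = {T} (intersection, +0)
EHKN@1: {T} ∪ {G} = {G,T} (union, +1)
EK@2: {A} ∪ {T} = {A,T} (union, +1)
EKN@2: {A,T} ∩ {A} = {A} (intersection, +0)
EHKN@2: {A} ∩ {A} = {A} (intersection, +0)
EK@3: {G} ∪ {T} = {G,T} (union, +1)
EKN@3: {G,T} ∩ {T} = {T} (intersection, +0)
EHKN@3: {T} ∪ {A} = {A,T} (union, +1)
EK@4: {G} ∪ {A} = {A,G} (union, +1)
EKN@4: {A,G} ∪ {C} = {A,C,G} (union, +1)
EHKN@4: {A,C,G} ∩ {G} = {G} (intersection, +0)
EK@5: {C} ∪ {T} = {C,T} (union, +1)
EKN@5: {C,T} ∪ {G} = {C,G,T} (union, +1)
EHKN@5: {C,G,T} ∩ {C} = {C} (intersection, +0)
per-site changes: [2, 2, 1, 2, 2, 2]; total = 11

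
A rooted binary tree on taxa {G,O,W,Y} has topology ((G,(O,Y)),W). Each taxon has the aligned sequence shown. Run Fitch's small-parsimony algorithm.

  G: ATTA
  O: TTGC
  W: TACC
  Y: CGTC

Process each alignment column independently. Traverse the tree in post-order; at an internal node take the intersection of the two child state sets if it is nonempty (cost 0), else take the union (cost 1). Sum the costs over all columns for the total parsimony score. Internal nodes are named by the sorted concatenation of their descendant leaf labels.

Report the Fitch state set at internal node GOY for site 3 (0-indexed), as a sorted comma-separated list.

[col 0] OY: children O:{T}, Y:{C} ∪→ {C,T}; cost 1
[col 0] GOY: children G:{A}, OY:{C,T} ∪→ {A,C,T}; cost 1
[col 0] GOWY: children GOY:{A,C,T}, W:{T} ∩→ {T}; cost 0
[col 1] OY: children O:{T}, Y:{G} ∪→ {G,T}; cost 1
[col 1] GOY: children G:{T}, OY:{G,T} ∩→ {T}; cost 0
[col 1] GOWY: children GOY:{T}, W:{A} ∪→ {A,T}; cost 1
[col 2] OY: children O:{G}, Y:{T} ∪→ {G,T}; cost 1
[col 2] GOY: children G:{T}, OY:{G,T} ∩→ {T}; cost 0
[col 2] GOWY: children GOY:{T}, W:{C} ∪→ {C,T}; cost 1
[col 3] OY: children O:{C}, Y:{C} ∩→ {C}; cost 0
[col 3] GOY: children G:{A}, OY:{C} ∪→ {A,C}; cost 1
[col 3] GOWY: children GOY:{A,C}, W:{C} ∩→ {C}; cost 0
per-site changes: [2, 2, 2, 1]; total = 7

A,C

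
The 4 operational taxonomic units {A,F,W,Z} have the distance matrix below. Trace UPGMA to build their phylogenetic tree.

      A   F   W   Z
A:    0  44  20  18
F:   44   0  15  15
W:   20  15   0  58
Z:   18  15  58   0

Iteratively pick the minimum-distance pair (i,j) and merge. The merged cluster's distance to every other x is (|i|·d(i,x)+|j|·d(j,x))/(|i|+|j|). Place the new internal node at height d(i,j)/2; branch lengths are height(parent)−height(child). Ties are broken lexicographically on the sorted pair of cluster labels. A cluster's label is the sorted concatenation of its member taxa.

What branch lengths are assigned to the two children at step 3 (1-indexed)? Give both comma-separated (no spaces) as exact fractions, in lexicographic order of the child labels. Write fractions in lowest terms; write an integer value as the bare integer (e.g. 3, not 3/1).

65/8,77/8

step 1: merge (F,W) at d=15; branch lengths F→15/2, W→15/2; new cluster FW
  updated: d(A,FW)=32, d(FW,Z)=73/2
step 2: merge (A,Z) at d=18; branch lengths A→9, Z→9; new cluster AZ
  updated: d(AZ,FW)=137/4
step 3: merge (AZ,FW) at d=137/4; branch lengths AZ→65/8, FW→77/8; new cluster AFWZ
final tree: ((A:9,Z:9):65/8,(F:15/2,W:15/2):77/8)
total length: 203/4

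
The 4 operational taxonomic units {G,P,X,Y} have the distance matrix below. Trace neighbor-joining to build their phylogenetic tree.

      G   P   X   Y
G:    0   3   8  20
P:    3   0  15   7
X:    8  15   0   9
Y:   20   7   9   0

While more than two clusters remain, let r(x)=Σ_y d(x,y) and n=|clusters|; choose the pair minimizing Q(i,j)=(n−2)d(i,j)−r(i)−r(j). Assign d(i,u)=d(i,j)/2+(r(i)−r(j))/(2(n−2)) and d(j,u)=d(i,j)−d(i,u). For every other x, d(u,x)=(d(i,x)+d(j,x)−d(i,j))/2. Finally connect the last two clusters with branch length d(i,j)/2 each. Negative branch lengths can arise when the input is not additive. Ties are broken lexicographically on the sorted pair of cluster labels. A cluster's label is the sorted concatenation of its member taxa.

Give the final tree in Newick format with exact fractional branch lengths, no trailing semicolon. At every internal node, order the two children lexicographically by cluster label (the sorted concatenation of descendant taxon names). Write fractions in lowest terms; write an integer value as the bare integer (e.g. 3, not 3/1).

1. join G+P (d=3, Q=-50) ⇒ GP; edges |G|=3, |P|=0
  updated: d(GP,X)=10, d(GP,Y)=12
2. join GP+X (d=10, Q=-31) ⇒ GPX; edges |GP|=13/2, |X|=7/2
  updated: d(GPX,Y)=11/2
3. join GPX+Y (d=11/2) ⇒ GPXY; edges |GPX|=11/4, |Y|=11/4
final tree: (((G:3,P:0):13/2,X:7/2):11/4,Y:11/4)
total length: 37/2

(((G:3,P:0):13/2,X:7/2):11/4,Y:11/4)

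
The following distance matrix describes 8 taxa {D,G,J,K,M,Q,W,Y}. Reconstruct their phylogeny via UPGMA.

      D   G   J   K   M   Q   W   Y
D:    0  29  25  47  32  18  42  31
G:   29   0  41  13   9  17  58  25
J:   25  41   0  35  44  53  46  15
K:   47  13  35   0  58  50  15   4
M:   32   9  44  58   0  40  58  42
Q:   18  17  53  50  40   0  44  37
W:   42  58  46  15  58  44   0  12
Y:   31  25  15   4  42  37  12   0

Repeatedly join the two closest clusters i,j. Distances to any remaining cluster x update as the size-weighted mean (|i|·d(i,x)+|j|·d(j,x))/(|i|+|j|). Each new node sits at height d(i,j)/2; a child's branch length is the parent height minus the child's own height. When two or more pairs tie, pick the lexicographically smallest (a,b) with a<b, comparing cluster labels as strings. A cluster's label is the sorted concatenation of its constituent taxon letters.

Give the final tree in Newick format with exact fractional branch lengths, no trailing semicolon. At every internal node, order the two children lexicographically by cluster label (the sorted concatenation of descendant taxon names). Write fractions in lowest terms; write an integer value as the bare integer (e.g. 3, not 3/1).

(((D:9,Q:9):23/4,(G:9/2,M:9/2):41/4):49/8,(J:16,((K:2,Y:2):19/4,W:27/4):37/4):39/8)

iteration 1: select K,Y (d=4); attach at lengths (2, 2); label the merged cluster KY
  updated: d(D,KY)=39, d(G,KY)=19, d(J,KY)=25, d(KY,M)=50, d(KY,Q)=87/2, d(KY,W)=27/2
iteration 2: select G,M (d=9); attach at lengths (9/2, 9/2); label the merged cluster GM
  updated: d(D,GM)=61/2, d(GM,J)=85/2, d(GM,KY)=69/2, d(GM,Q)=57/2, d(GM,W)=58
iteration 3: select KY,W (d=27/2); attach at lengths (19/4, 27/4); label the merged cluster KWY
  updated: d(D,KWY)=40, d(GM,KWY)=127/3, d(J,KWY)=32, d(KWY,Q)=131/3
iteration 4: select D,Q (d=18); attach at lengths (9, 9); label the merged cluster DQ
  updated: d(DQ,GM)=59/2, d(DQ,J)=39, d(DQ,KWY)=251/6
iteration 5: select DQ,GM (d=59/2); attach at lengths (23/4, 41/4); label the merged cluster DGMQ
  updated: d(DGMQ,J)=163/4, d(DGMQ,KWY)=505/12
iteration 6: select J,KWY (d=32); attach at lengths (16, 37/4); label the merged cluster JKWY
  updated: d(DGMQ,JKWY)=167/4
iteration 7: select DGMQ,JKWY (d=167/4); attach at lengths (49/8, 39/8); label the merged cluster DGJKMQWY
final tree: (((D:9,Q:9):23/4,(G:9/2,M:9/2):41/4):49/8,(J:16,((K:2,Y:2):19/4,W:27/4):37/4):39/8)
total length: 379/4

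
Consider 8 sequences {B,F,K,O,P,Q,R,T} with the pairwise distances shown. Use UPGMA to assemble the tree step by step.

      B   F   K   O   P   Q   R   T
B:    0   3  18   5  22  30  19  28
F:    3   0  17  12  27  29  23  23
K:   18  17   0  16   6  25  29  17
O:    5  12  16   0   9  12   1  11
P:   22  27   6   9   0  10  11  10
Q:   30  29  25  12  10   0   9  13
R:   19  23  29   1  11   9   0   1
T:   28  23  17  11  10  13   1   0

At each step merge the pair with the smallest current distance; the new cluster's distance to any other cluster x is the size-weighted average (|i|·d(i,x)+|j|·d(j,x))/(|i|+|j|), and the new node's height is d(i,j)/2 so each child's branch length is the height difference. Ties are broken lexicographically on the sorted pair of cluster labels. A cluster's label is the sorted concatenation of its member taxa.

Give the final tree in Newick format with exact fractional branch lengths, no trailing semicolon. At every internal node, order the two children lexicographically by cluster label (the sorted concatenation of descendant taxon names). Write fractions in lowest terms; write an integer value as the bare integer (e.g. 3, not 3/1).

iteration 1: select O,R (d=1); attach at lengths (1/2, 1/2); label the merged cluster OR
  updated: d(B,OR)=12, d(F,OR)=35/2, d(K,OR)=45/2, d(OR,P)=10, d(OR,Q)=21/2, d(OR,T)=6
iteration 2: select B,F (d=3); attach at lengths (3/2, 3/2); label the merged cluster BF
  updated: d(BF,K)=35/2, d(BF,OR)=59/4, d(BF,P)=49/2, d(BF,Q)=59/2, d(BF,T)=51/2
iteration 3: select K,P (d=6); attach at lengths (3, 3); label the merged cluster KP
  updated: d(BF,KP)=21, d(KP,OR)=65/4, d(KP,Q)=35/2, d(KP,T)=27/2
iteration 4: select OR,T (d=6); attach at lengths (5/2, 3); label the merged cluster ORT
  updated: d(BF,ORT)=55/3, d(KP,ORT)=46/3, d(ORT,Q)=34/3
iteration 5: select ORT,Q (d=34/3); attach at lengths (8/3, 17/3); label the merged cluster OQRT
  updated: d(BF,OQRT)=169/8, d(KP,OQRT)=127/8
iteration 6: select KP,OQRT (d=127/8); attach at lengths (79/16, 109/48); label the merged cluster KOPQRT
  updated: d(BF,KOPQRT)=253/12
iteration 7: select BF,KOPQRT (d=253/12); attach at lengths (217/24, 125/48); label the merged cluster BFKOPQRT
final tree: ((B:3/2,F:3/2):217/24,((K:3,P:3):79/16,(((O:1/2,R:1/2):5/2,T:3):8/3,Q:17/3):109/48):125/48)
total length: 683/16

((B:3/2,F:3/2):217/24,((K:3,P:3):79/16,(((O:1/2,R:1/2):5/2,T:3):8/3,Q:17/3):109/48):125/48)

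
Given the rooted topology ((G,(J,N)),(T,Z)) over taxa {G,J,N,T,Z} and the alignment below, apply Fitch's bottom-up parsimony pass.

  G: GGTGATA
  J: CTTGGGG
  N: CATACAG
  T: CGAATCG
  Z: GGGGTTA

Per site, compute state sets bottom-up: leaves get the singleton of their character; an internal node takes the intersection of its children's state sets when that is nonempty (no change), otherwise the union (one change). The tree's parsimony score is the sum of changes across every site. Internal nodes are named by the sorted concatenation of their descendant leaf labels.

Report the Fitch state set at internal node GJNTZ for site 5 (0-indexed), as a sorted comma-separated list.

T

[col 0] JN: children J:{C}, N:{C} ∩→ {C}; cost 0
[col 0] GJN: children G:{G}, JN:{C} ∪→ {C,G}; cost 1
[col 0] TZ: children T:{C}, Z:{G} ∪→ {C,G}; cost 1
[col 0] GJNTZ: children GJN:{C,G}, TZ:{C,G} ∩→ {C,G}; cost 0
[col 1] JN: children J:{T}, N:{A} ∪→ {A,T}; cost 1
[col 1] GJN: children G:{G}, JN:{A,T} ∪→ {A,G,T}; cost 1
[col 1] TZ: children T:{G}, Z:{G} ∩→ {G}; cost 0
[col 1] GJNTZ: children GJN:{A,G,T}, TZ:{G} ∩→ {G}; cost 0
[col 2] JN: children J:{T}, N:{T} ∩→ {T}; cost 0
[col 2] GJN: children G:{T}, JN:{T} ∩→ {T}; cost 0
[col 2] TZ: children T:{A}, Z:{G} ∪→ {A,G}; cost 1
[col 2] GJNTZ: children GJN:{T}, TZ:{A,G} ∪→ {A,G,T}; cost 1
[col 3] JN: children J:{G}, N:{A} ∪→ {A,G}; cost 1
[col 3] GJN: children G:{G}, JN:{A,G} ∩→ {G}; cost 0
[col 3] TZ: children T:{A}, Z:{G} ∪→ {A,G}; cost 1
[col 3] GJNTZ: children GJN:{G}, TZ:{A,G} ∩→ {G}; cost 0
[col 4] JN: children J:{G}, N:{C} ∪→ {C,G}; cost 1
[col 4] GJN: children G:{A}, JN:{C,G} ∪→ {A,C,G}; cost 1
[col 4] TZ: children T:{T}, Z:{T} ∩→ {T}; cost 0
[col 4] GJNTZ: children GJN:{A,C,G}, TZ:{T} ∪→ {A,C,G,T}; cost 1
[col 5] JN: children J:{G}, N:{A} ∪→ {A,G}; cost 1
[col 5] GJN: children G:{T}, JN:{A,G} ∪→ {A,G,T}; cost 1
[col 5] TZ: children T:{C}, Z:{T} ∪→ {C,T}; cost 1
[col 5] GJNTZ: children GJN:{A,G,T}, TZ:{C,T} ∩→ {T}; cost 0
[col 6] JN: children J:{G}, N:{G} ∩→ {G}; cost 0
[col 6] GJN: children G:{A}, JN:{G} ∪→ {A,G}; cost 1
[col 6] TZ: children T:{G}, Z:{A} ∪→ {A,G}; cost 1
[col 6] GJNTZ: children GJN:{A,G}, TZ:{A,G} ∩→ {A,G}; cost 0
per-site changes: [2, 2, 2, 2, 3, 3, 2]; total = 16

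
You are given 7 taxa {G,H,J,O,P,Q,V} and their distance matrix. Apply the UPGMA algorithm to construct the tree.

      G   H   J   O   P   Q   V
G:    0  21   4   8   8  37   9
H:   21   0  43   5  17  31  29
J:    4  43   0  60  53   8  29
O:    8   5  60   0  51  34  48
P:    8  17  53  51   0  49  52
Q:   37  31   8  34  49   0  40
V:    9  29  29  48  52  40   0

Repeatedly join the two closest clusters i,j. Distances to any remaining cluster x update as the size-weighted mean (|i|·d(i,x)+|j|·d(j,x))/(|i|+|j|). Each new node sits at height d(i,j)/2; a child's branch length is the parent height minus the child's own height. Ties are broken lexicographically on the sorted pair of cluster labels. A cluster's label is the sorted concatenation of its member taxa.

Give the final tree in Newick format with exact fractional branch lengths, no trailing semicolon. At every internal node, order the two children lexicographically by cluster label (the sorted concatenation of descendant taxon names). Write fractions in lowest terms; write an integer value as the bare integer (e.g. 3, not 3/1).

1. join G+J (d=4) ⇒ GJ; edges |G|=2, |J|=2
  updated: d(GJ,H)=32, d(GJ,O)=34, d(GJ,P)=61/2, d(GJ,Q)=45/2, d(GJ,V)=19
2. join H+O (d=5) ⇒ HO; edges |H|=5/2, |O|=5/2
  updated: d(GJ,HO)=33, d(HO,P)=34, d(HO,Q)=65/2, d(HO,V)=77/2
3. join GJ+V (d=19) ⇒ GJV; edges |GJ|=15/2, |V|=19/2
  updated: d(GJV,HO)=209/6, d(GJV,P)=113/3, d(GJV,Q)=85/3
4. join GJV+Q (d=85/3) ⇒ GJQV; edges |GJV|=14/3, |Q|=85/6
  updated: d(GJQV,HO)=137/4, d(GJQV,P)=81/2
5. join HO+P (d=34) ⇒ HOP; edges |HO|=29/2, |P|=17
  updated: d(GJQV,HOP)=109/3
6. join GJQV+HOP (d=109/3) ⇒ GHJOPQV; edges |GJQV|=4, |HOP|=7/6
final tree: ((((G:2,J:2):15/2,V:19/2):14/3,Q:85/6):4,((H:5/2,O:5/2):29/2,P:17):7/6)
total length: 163/2

((((G:2,J:2):15/2,V:19/2):14/3,Q:85/6):4,((H:5/2,O:5/2):29/2,P:17):7/6)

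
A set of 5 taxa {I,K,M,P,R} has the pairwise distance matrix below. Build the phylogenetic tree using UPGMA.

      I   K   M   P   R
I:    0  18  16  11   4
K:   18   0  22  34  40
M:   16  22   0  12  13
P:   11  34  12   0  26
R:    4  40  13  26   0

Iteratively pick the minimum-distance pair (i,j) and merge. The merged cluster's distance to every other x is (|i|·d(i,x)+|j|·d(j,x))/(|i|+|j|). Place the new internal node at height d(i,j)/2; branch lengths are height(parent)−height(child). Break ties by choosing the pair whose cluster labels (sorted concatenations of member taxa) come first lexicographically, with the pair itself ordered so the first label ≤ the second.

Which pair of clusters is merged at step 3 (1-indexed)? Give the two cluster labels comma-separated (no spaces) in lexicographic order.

IR,MP

iteration 1: select I,R (d=4); attach at lengths (2, 2); label the merged cluster IR
  updated: d(IR,K)=29, d(IR,M)=29/2, d(IR,P)=37/2
iteration 2: select M,P (d=12); attach at lengths (6, 6); label the merged cluster MP
  updated: d(IR,MP)=33/2, d(K,MP)=28
iteration 3: select IR,MP (d=33/2); attach at lengths (25/4, 9/4); label the merged cluster IMPR
  updated: d(IMPR,K)=57/2
iteration 4: select IMPR,K (d=57/2); attach at lengths (6, 57/4); label the merged cluster IKMPR
final tree: (((I:2,R:2):25/4,(M:6,P:6):9/4):6,K:57/4)
total length: 179/4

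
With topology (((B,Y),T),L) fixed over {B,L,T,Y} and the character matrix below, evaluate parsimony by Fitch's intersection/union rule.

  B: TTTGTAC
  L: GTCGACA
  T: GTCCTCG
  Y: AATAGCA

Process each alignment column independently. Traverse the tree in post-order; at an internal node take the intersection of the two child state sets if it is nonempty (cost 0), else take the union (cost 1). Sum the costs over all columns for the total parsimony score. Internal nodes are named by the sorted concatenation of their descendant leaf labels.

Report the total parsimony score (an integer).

11

[col 0] BY: children B:{T}, Y:{A} ∪→ {A,T}; cost 1
[col 0] BTY: children BY:{A,T}, T:{G} ∪→ {A,G,T}; cost 1
[col 0] BLTY: children BTY:{A,G,T}, L:{G} ∩→ {G}; cost 0
[col 1] BY: children B:{T}, Y:{A} ∪→ {A,T}; cost 1
[col 1] BTY: children BY:{A,T}, T:{T} ∩→ {T}; cost 0
[col 1] BLTY: children BTY:{T}, L:{T} ∩→ {T}; cost 0
[col 2] BY: children B:{T}, Y:{T} ∩→ {T}; cost 0
[col 2] BTY: children BY:{T}, T:{C} ∪→ {C,T}; cost 1
[col 2] BLTY: children BTY:{C,T}, L:{C} ∩→ {C}; cost 0
[col 3] BY: children B:{G}, Y:{A} ∪→ {A,G}; cost 1
[col 3] BTY: children BY:{A,G}, T:{C} ∪→ {A,C,G}; cost 1
[col 3] BLTY: children BTY:{A,C,G}, L:{G} ∩→ {G}; cost 0
[col 4] BY: children B:{T}, Y:{G} ∪→ {G,T}; cost 1
[col 4] BTY: children BY:{G,T}, T:{T} ∩→ {T}; cost 0
[col 4] BLTY: children BTY:{T}, L:{A} ∪→ {A,T}; cost 1
[col 5] BY: children B:{A}, Y:{C} ∪→ {A,C}; cost 1
[col 5] BTY: children BY:{A,C}, T:{C} ∩→ {C}; cost 0
[col 5] BLTY: children BTY:{C}, L:{C} ∩→ {C}; cost 0
[col 6] BY: children B:{C}, Y:{A} ∪→ {A,C}; cost 1
[col 6] BTY: children BY:{A,C}, T:{G} ∪→ {A,C,G}; cost 1
[col 6] BLTY: children BTY:{A,C,G}, L:{A} ∩→ {A}; cost 0
per-site changes: [2, 1, 1, 2, 2, 1, 2]; total = 11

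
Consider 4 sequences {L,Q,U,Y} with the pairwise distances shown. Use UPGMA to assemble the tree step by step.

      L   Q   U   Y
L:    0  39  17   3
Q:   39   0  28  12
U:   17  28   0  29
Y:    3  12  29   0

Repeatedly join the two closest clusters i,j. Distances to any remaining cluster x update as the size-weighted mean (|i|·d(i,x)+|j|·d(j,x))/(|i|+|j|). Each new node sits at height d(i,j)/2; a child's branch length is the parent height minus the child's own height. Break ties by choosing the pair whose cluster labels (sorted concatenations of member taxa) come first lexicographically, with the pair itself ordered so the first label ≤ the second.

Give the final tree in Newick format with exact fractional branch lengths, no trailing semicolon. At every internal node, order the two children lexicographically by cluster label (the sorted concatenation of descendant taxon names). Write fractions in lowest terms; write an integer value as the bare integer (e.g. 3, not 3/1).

(((L:3/2,Y:3/2):10,U:23/2):5/3,Q:79/6)

iteration 1: select L,Y (d=3); attach at lengths (3/2, 3/2); label the merged cluster LY
  updated: d(LY,Q)=51/2, d(LY,U)=23
iteration 2: select LY,U (d=23); attach at lengths (10, 23/2); label the merged cluster LUY
  updated: d(LUY,Q)=79/3
iteration 3: select LUY,Q (d=79/3); attach at lengths (5/3, 79/6); label the merged cluster LQUY
final tree: (((L:3/2,Y:3/2):10,U:23/2):5/3,Q:79/6)
total length: 118/3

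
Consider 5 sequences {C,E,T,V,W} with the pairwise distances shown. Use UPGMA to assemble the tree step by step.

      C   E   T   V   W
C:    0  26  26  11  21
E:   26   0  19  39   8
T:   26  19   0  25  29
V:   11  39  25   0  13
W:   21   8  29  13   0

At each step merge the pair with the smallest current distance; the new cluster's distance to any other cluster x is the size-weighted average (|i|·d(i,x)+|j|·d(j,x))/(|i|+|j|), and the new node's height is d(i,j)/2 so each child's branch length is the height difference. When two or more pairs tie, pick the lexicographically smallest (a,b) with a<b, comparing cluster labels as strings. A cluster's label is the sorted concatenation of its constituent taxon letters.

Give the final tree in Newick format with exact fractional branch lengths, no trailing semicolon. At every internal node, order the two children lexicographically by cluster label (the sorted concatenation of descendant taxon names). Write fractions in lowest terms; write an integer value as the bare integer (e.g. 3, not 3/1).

((C:11/2,V:11/2):7,((E:4,W:4):8,T:12):1/2)

iteration 1: select E,W (d=8); attach at lengths (4, 4); label the merged cluster EW
  updated: d(C,EW)=47/2, d(EW,T)=24, d(EW,V)=26
iteration 2: select C,V (d=11); attach at lengths (11/2, 11/2); label the merged cluster CV
  updated: d(CV,EW)=99/4, d(CV,T)=51/2
iteration 3: select EW,T (d=24); attach at lengths (8, 12); label the merged cluster ETW
  updated: d(CV,ETW)=25
iteration 4: select CV,ETW (d=25); attach at lengths (7, 1/2); label the merged cluster CETVW
final tree: ((C:11/2,V:11/2):7,((E:4,W:4):8,T:12):1/2)
total length: 93/2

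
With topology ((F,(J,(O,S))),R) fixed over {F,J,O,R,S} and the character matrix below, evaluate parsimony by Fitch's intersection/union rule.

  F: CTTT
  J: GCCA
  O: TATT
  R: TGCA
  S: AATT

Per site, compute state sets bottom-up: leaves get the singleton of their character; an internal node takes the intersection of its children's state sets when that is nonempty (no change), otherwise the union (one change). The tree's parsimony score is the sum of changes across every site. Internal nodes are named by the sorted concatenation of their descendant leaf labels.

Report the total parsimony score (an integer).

10

[col 0] OS: children O:{T}, S:{A} ∪→ {A,T}; cost 1
[col 0] JOS: children J:{G}, OS:{A,T} ∪→ {A,G,T}; cost 1
[col 0] FJOS: children F:{C}, JOS:{A,G,T} ∪→ {A,C,G,T}; cost 1
[col 0] FJORS: children FJOS:{A,C,G,T}, R:{T} ∩→ {T}; cost 0
[col 1] OS: children O:{A}, S:{A} ∩→ {A}; cost 0
[col 1] JOS: children J:{C}, OS:{A} ∪→ {A,C}; cost 1
[col 1] FJOS: children F:{T}, JOS:{A,C} ∪→ {A,C,T}; cost 1
[col 1] FJORS: children FJOS:{A,C,T}, R:{G} ∪→ {A,C,G,T}; cost 1
[col 2] OS: children O:{T}, S:{T} ∩→ {T}; cost 0
[col 2] JOS: children J:{C}, OS:{T} ∪→ {C,T}; cost 1
[col 2] FJOS: children F:{T}, JOS:{C,T} ∩→ {T}; cost 0
[col 2] FJORS: children FJOS:{T}, R:{C} ∪→ {C,T}; cost 1
[col 3] OS: children O:{T}, S:{T} ∩→ {T}; cost 0
[col 3] JOS: children J:{A}, OS:{T} ∪→ {A,T}; cost 1
[col 3] FJOS: children F:{T}, JOS:{A,T} ∩→ {T}; cost 0
[col 3] FJORS: children FJOS:{T}, R:{A} ∪→ {A,T}; cost 1
per-site changes: [3, 3, 2, 2]; total = 10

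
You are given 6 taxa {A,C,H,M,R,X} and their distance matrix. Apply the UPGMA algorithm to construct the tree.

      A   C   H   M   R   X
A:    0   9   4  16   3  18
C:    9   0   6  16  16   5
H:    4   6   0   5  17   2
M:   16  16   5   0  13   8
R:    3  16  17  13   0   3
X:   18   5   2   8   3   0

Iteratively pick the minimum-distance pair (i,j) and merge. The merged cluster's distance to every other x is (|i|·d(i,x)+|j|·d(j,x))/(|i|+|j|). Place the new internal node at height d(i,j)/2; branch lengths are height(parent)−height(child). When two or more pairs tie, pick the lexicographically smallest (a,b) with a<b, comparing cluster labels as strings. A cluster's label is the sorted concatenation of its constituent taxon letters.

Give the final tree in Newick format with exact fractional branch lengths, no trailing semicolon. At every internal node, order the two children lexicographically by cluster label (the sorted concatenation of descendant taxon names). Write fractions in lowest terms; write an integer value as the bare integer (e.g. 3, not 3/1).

((A:3/2,R:3/2):9/2,((C:11/4,(H:1,X:1):7/4):25/12,M:29/6):7/6)

iteration 1: select H,X (d=2); attach at lengths (1, 1); label the merged cluster HX
  updated: d(A,HX)=11, d(C,HX)=11/2, d(HX,M)=13/2, d(HX,R)=10
iteration 2: select A,R (d=3); attach at lengths (3/2, 3/2); label the merged cluster AR
  updated: d(AR,C)=25/2, d(AR,HX)=21/2, d(AR,M)=29/2
iteration 3: select C,HX (d=11/2); attach at lengths (11/4, 7/4); label the merged cluster CHX
  updated: d(AR,CHX)=67/6, d(CHX,M)=29/3
iteration 4: select CHX,M (d=29/3); attach at lengths (25/12, 29/6); label the merged cluster CHMX
  updated: d(AR,CHMX)=12
iteration 5: select AR,CHMX (d=12); attach at lengths (9/2, 7/6); label the merged cluster ACHMRX
final tree: ((A:3/2,R:3/2):9/2,((C:11/4,(H:1,X:1):7/4):25/12,M:29/6):7/6)
total length: 265/12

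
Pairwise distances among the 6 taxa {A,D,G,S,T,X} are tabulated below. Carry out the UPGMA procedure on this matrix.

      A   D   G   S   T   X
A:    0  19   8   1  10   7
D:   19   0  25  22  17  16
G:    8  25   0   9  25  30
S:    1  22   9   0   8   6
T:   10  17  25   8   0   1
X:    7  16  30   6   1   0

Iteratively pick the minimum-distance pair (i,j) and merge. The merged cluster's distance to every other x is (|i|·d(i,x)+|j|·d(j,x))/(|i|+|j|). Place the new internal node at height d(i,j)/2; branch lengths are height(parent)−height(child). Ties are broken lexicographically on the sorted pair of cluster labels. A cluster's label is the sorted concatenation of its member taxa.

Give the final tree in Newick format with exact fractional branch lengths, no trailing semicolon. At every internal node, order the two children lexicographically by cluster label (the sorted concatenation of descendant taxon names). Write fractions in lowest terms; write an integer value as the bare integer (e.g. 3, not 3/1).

1. join A+S (d=1) ⇒ AS; edges |A|=1/2, |S|=1/2
  updated: d(AS,D)=41/2, d(AS,G)=17/2, d(AS,T)=9, d(AS,X)=13/2
2. join T+X (d=1) ⇒ TX; edges |T|=1/2, |X|=1/2
  updated: d(AS,TX)=31/4, d(D,TX)=33/2, d(G,TX)=55/2
3. join AS+TX (d=31/4) ⇒ ASTX; edges |AS|=27/8, |TX|=27/8
  updated: d(ASTX,D)=37/2, d(ASTX,G)=18
4. join ASTX+G (d=18) ⇒ AGSTX; edges |ASTX|=41/8, |G|=9
  updated: d(AGSTX,D)=99/5
5. join AGSTX+D (d=99/5) ⇒ ADGSTX; edges |AGSTX|=9/10, |D|=99/10
final tree: ((((A:1/2,S:1/2):27/8,(T:1/2,X:1/2):27/8):41/8,G:9):9/10,D:99/10)
total length: 1347/40

((((A:1/2,S:1/2):27/8,(T:1/2,X:1/2):27/8):41/8,G:9):9/10,D:99/10)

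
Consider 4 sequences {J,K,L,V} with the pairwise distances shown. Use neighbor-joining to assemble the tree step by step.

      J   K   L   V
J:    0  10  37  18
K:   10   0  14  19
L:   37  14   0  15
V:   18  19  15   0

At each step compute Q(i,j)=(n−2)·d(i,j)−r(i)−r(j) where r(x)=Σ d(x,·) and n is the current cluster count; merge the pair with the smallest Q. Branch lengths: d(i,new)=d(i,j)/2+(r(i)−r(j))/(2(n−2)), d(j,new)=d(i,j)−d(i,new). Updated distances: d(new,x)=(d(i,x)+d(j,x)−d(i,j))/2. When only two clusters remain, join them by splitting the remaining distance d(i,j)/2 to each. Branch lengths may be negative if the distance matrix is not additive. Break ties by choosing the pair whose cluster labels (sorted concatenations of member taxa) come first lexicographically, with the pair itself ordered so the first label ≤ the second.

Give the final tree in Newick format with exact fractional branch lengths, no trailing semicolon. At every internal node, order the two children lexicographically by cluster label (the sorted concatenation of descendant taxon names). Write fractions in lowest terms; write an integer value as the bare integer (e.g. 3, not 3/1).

1. join J+K (d=10, Q=-88) ⇒ JK; edges |J|=21/2, |K|=-1/2
  updated: d(JK,L)=41/2, d(JK,V)=27/2
2. join JK+L (d=41/2, Q=-49) ⇒ JKL; edges |JK|=19/2, |L|=11
  updated: d(JKL,V)=4
3. join JKL+V (d=4) ⇒ JKLV; edges |JKL|=2, |V|=2
final tree: (((J:21/2,K:-1/2):19/2,L:11):2,V:2)
total length: 69/2

(((J:21/2,K:-1/2):19/2,L:11):2,V:2)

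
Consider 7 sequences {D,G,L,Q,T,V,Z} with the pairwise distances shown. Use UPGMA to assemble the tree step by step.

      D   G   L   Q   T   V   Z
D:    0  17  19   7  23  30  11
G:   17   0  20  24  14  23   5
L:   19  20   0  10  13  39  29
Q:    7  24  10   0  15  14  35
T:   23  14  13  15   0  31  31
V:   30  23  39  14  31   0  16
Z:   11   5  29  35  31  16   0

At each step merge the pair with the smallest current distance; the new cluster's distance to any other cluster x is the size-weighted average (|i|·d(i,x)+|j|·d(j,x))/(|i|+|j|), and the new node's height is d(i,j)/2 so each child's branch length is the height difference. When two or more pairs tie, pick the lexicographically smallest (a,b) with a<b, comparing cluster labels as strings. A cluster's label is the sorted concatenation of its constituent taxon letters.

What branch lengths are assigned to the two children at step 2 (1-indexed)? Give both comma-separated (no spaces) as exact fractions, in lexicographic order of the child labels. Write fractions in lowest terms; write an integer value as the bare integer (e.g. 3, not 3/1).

1. join G+Z (d=5) ⇒ GZ; edges |G|=5/2, |Z|=5/2
  updated: d(D,GZ)=14, d(GZ,L)=49/2, d(GZ,Q)=59/2, d(GZ,T)=45/2, d(GZ,V)=39/2
2. join D+Q (d=7) ⇒ DQ; edges |D|=7/2, |Q|=7/2
  updated: d(DQ,GZ)=87/4, d(DQ,L)=29/2, d(DQ,T)=19, d(DQ,V)=22
3. join L+T (d=13) ⇒ LT; edges |L|=13/2, |T|=13/2
  updated: d(DQ,LT)=67/4, d(GZ,LT)=47/2, d(LT,V)=35
4. join DQ+LT (d=67/4) ⇒ DLQT; edges |DQ|=39/8, |LT|=15/8
  updated: d(DLQT,GZ)=181/8, d(DLQT,V)=57/2
5. join GZ+V (d=39/2) ⇒ GVZ; edges |GZ|=29/4, |V|=39/4
  updated: d(DLQT,GVZ)=295/12
6. join DLQT+GVZ (d=295/12) ⇒ DGLQTVZ; edges |DLQT|=47/12, |GVZ|=61/24
final tree: (((D:7/2,Q:7/2):39/8,(L:13/2,T:13/2):15/8):47/12,((G:5/2,Z:5/2):29/4,V:39/4):61/24)
total length: 1325/24

7/2,7/2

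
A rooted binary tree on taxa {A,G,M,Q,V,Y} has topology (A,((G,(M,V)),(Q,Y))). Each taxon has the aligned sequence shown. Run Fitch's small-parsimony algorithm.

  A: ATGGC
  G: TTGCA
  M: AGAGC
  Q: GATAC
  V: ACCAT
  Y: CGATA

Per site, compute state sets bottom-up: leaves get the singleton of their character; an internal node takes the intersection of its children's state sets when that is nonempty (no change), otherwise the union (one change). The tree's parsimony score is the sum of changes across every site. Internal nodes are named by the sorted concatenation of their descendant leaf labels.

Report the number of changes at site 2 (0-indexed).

[col 0] MV: children M:{A}, V:{A} ∩→ {A}; cost 0
[col 0] GMV: children G:{T}, MV:{A} ∪→ {A,T}; cost 1
[col 0] QY: children Q:{G}, Y:{C} ∪→ {C,G}; cost 1
[col 0] GMQVY: children GMV:{A,T}, QY:{C,G} ∪→ {A,C,G,T}; cost 1
[col 0] AGMQVY: children A:{A}, GMQVY:{A,C,G,T} ∩→ {A}; cost 0
[col 1] MV: children M:{G}, V:{C} ∪→ {C,G}; cost 1
[col 1] GMV: children G:{T}, MV:{C,G} ∪→ {C,G,T}; cost 1
[col 1] QY: children Q:{A}, Y:{G} ∪→ {A,G}; cost 1
[col 1] GMQVY: children GMV:{C,G,T}, QY:{A,G} ∩→ {G}; cost 0
[col 1] AGMQVY: children A:{T}, GMQVY:{G} ∪→ {G,T}; cost 1
[col 2] MV: children M:{A}, V:{C} ∪→ {A,C}; cost 1
[col 2] GMV: children G:{G}, MV:{A,C} ∪→ {A,C,G}; cost 1
[col 2] QY: children Q:{T}, Y:{A} ∪→ {A,T}; cost 1
[col 2] GMQVY: children GMV:{A,C,G}, QY:{A,T} ∩→ {A}; cost 0
[col 2] AGMQVY: children A:{G}, GMQVY:{A} ∪→ {A,G}; cost 1
[col 3] MV: children M:{G}, V:{A} ∪→ {A,G}; cost 1
[col 3] GMV: children G:{C}, MV:{A,G} ∪→ {A,C,G}; cost 1
[col 3] QY: children Q:{A}, Y:{T} ∪→ {A,T}; cost 1
[col 3] GMQVY: children GMV:{A,C,G}, QY:{A,T} ∩→ {A}; cost 0
[col 3] AGMQVY: children A:{G}, GMQVY:{A} ∪→ {A,G}; cost 1
[col 4] MV: children M:{C}, V:{T} ∪→ {C,T}; cost 1
[col 4] GMV: children G:{A}, MV:{C,T} ∪→ {A,C,T}; cost 1
[col 4] QY: children Q:{C}, Y:{A} ∪→ {A,C}; cost 1
[col 4] GMQVY: children GMV:{A,C,T}, QY:{A,C} ∩→ {A,C}; cost 0
[col 4] AGMQVY: children A:{C}, GMQVY:{A,C} ∩→ {C}; cost 0
per-site changes: [3, 4, 4, 4, 3]; total = 18

4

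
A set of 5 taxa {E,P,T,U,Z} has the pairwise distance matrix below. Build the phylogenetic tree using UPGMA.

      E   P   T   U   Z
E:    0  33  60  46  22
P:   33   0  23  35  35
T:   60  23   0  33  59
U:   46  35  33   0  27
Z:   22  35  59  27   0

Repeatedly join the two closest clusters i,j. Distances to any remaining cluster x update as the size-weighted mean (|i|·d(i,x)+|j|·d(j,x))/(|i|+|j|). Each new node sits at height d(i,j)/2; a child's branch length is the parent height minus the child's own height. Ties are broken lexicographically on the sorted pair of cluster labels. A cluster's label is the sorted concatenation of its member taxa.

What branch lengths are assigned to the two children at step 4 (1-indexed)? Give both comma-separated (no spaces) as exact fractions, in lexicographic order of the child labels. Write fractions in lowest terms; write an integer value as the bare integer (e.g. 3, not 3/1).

1. join E+Z (d=22) ⇒ EZ; edges |E|=11, |Z|=11
  updated: d(EZ,P)=34, d(EZ,T)=119/2, d(EZ,U)=73/2
2. join P+T (d=23) ⇒ PT; edges |P|=23/2, |T|=23/2
  updated: d(EZ,PT)=187/4, d(PT,U)=34
3. join PT+U (d=34) ⇒ PTU; edges |PT|=11/2, |U|=17
  updated: d(EZ,PTU)=130/3
4. join EZ+PTU (d=130/3) ⇒ EPTUZ; edges |EZ|=32/3, |PTU|=14/3
final tree: ((E:11,Z:11):32/3,((P:23/2,T:23/2):11/2,U:17):14/3)
total length: 497/6

32/3,14/3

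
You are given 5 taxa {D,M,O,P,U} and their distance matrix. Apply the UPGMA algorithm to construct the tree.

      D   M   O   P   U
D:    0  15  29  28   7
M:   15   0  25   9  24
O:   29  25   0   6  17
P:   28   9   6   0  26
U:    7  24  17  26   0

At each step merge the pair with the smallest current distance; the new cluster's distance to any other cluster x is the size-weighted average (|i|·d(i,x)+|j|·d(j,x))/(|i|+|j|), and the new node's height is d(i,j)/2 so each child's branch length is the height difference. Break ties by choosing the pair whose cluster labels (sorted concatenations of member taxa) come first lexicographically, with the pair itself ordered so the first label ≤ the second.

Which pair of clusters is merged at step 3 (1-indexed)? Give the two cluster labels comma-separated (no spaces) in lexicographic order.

1. join O+P (d=6) ⇒ OP; edges |O|=3, |P|=3
  updated: d(D,OP)=57/2, d(M,OP)=17, d(OP,U)=43/2
2. join D+U (d=7) ⇒ DU; edges |D|=7/2, |U|=7/2
  updated: d(DU,M)=39/2, d(DU,OP)=25
3. join M+OP (d=17) ⇒ MOP; edges |M|=17/2, |OP|=11/2
  updated: d(DU,MOP)=139/6
4. join DU+MOP (d=139/6) ⇒ DMOPU; edges |DU|=97/12, |MOP|=37/12
final tree: ((D:7/2,U:7/2):97/12,(M:17/2,(O:3,P:3):11/2):37/12)
total length: 229/6

M,OP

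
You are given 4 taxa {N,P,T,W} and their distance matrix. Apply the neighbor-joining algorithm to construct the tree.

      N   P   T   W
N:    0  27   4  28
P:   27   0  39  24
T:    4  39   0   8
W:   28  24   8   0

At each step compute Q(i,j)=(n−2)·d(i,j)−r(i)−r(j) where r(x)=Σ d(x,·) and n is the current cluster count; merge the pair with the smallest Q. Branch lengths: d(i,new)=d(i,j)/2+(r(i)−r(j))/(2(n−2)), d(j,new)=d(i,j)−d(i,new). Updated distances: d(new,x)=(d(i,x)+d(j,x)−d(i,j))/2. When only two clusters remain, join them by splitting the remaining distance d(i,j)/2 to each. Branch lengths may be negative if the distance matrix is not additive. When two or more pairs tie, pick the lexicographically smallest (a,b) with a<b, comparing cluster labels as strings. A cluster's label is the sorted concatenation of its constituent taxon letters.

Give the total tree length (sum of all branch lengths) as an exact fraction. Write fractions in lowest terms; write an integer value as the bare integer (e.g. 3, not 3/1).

79/2

iteration 1: select N,T (d=4, Q=-102); attach at lengths (4, 0); label the merged cluster NT
  updated: d(NT,P)=31, d(NT,W)=16
iteration 2: select NT,P (d=31, Q=-71); attach at lengths (23/2, 39/2); label the merged cluster NPT
  updated: d(NPT,W)=9/2
iteration 3: select NPT,W (d=9/2); attach at lengths (9/4, 9/4); label the merged cluster NPTW
final tree: (((N:4,T:0):23/2,P:39/2):9/4,W:9/4)
total length: 79/2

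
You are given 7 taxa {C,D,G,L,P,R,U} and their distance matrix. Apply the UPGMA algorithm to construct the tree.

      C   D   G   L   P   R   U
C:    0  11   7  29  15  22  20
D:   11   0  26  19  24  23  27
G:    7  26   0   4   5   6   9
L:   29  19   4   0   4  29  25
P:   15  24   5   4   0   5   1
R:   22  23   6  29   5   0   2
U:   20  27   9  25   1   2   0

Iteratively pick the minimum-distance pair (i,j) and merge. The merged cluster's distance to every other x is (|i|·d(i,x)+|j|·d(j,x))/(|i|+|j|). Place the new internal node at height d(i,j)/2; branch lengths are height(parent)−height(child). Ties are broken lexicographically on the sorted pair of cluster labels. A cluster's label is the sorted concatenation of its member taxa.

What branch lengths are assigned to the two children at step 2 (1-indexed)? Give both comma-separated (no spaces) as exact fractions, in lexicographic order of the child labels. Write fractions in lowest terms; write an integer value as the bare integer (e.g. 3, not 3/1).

5/4,7/4

iteration 1: select P,U (d=1); attach at lengths (1/2, 1/2); label the merged cluster PU
  updated: d(C,PU)=35/2, d(D,PU)=51/2, d(G,PU)=7, d(L,PU)=29/2, d(PU,R)=7/2
iteration 2: select PU,R (d=7/2); attach at lengths (5/4, 7/4); label the merged cluster PRU
  updated: d(C,PRU)=19, d(D,PRU)=74/3, d(G,PRU)=20/3, d(L,PRU)=58/3
iteration 3: select G,L (d=4); attach at lengths (2, 2); label the merged cluster GL
  updated: d(C,GL)=18, d(D,GL)=45/2, d(GL,PRU)=13
iteration 4: select C,D (d=11); attach at lengths (11/2, 11/2); label the merged cluster CD
  updated: d(CD,GL)=81/4, d(CD,PRU)=131/6
iteration 5: select GL,PRU (d=13); attach at lengths (9/2, 19/4); label the merged cluster GLPRU
  updated: d(CD,GLPRU)=106/5
iteration 6: select CD,GLPRU (d=106/5); attach at lengths (51/10, 41/10); label the merged cluster CDGLPRU
final tree: ((C:11/2,D:11/2):51/10,((G:2,L:2):9/2,((P:1/2,U:1/2):5/4,R:7/4):19/4):41/10)
total length: 749/20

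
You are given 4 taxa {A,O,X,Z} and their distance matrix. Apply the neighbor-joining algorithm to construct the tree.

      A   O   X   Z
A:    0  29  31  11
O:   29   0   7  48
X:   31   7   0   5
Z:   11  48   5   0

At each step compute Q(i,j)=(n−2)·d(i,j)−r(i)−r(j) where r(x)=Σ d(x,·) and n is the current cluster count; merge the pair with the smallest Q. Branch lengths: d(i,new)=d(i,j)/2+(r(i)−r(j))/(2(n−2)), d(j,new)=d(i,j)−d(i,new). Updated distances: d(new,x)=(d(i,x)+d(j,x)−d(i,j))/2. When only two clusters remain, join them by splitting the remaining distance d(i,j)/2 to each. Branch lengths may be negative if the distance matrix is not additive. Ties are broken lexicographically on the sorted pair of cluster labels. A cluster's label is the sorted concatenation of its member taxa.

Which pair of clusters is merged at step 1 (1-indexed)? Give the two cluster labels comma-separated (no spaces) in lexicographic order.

A,Z

step 1: merge (A,Z) at d=11, Q=-113; branch lengths A→29/4, Z→15/4; new cluster AZ
  updated: d(AZ,O)=33, d(AZ,X)=25/2
step 2: merge (AZ,O) at d=33, Q=-105/2; branch lengths AZ→77/4, O→55/4; new cluster AOZ
  updated: d(AOZ,X)=-27/4
step 3: merge (AOZ,X) at d=-27/4; branch lengths AOZ→-27/8, X→-27/8; new cluster AOXZ
final tree: (((A:29/4,Z:15/4):77/4,O:55/4):-27/8,X:-27/8)
total length: 149/4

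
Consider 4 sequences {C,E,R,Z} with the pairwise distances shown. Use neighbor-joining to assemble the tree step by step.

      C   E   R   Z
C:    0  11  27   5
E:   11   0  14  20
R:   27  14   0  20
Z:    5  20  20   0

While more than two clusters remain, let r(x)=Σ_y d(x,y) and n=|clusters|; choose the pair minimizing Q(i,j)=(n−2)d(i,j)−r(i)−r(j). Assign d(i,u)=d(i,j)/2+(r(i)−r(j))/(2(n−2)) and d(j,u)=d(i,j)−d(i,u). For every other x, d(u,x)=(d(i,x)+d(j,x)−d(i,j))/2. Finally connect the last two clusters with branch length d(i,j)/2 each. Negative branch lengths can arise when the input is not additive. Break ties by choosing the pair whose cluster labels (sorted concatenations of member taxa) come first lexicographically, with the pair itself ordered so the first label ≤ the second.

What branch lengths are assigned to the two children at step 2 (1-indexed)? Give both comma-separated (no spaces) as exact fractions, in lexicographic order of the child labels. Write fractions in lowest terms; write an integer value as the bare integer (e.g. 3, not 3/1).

1. join C+Z (d=5, Q=-78) ⇒ CZ; edges |C|=2, |Z|=3
  updated: d(CZ,E)=13, d(CZ,R)=21
2. join CZ+E (d=13, Q=-48) ⇒ CEZ; edges |CZ|=10, |E|=3
  updated: d(CEZ,R)=11
3. join CEZ+R (d=11) ⇒ CERZ; edges |CEZ|=11/2, |R|=11/2
final tree: (((C:2,Z:3):10,E:3):11/2,R:11/2)
total length: 29

10,3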